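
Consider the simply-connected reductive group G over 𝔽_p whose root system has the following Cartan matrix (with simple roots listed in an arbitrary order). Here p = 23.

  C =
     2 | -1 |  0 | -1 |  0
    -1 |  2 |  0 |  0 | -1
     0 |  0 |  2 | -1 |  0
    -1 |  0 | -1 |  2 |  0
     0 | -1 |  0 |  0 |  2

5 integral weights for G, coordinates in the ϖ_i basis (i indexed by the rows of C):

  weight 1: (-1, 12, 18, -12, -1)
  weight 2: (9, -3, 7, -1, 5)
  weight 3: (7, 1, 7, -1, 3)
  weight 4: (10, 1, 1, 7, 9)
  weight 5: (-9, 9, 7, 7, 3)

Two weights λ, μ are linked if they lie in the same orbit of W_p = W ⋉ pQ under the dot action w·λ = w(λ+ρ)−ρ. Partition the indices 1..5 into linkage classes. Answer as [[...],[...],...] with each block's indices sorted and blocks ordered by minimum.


Root system A_5: the 5×5 matrix C matches after relabeling.

Ā_23 reps of the 5 weights (A_5, coords as presented):

  λ_1+ρ ↦ (11, 2, 8, 0, 0) · λ_2+ρ ↦ (8, 2, 8, 0, 4) · λ_3+ρ ↦ (8, 2, 8, 0, 4) · λ_4+ρ ↦ (11, 2, 8, 0, 0) · λ_5+ρ ↦ (8, 2, 8, 0, 4)

Grouping the 5 weights by Ā_23-representative: 2 linkage classes.

[[1, 4], [2, 3, 5]]


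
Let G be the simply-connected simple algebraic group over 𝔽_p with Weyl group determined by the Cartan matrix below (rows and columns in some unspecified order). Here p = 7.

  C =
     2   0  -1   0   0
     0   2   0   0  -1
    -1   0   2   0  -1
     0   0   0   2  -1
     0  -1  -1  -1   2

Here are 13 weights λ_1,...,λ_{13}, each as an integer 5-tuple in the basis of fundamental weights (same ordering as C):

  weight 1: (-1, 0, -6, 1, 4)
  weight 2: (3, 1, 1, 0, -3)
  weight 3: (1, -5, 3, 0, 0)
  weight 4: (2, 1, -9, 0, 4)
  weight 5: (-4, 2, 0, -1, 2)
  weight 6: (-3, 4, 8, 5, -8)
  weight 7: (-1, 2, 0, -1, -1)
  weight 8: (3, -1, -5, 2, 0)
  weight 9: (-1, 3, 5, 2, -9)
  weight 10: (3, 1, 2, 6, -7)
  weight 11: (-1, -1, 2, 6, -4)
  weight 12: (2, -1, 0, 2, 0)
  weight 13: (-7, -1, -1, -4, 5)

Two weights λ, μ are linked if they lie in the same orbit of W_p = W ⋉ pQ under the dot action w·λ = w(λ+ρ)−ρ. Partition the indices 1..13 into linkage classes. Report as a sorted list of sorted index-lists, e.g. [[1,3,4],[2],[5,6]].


Dynkin diagram of C (from the 8 off-diagonal −1 entries): D_5.

λ_j+ρ reflected into Ā_7 (⟨·,θ^∨⟩≤7); 5-tuples as given:

    λ_1 → (4, 0, 0, 1, 1)
    λ_2 → (4, 0, 0, 1, 1)
    λ_3 → (1, 1, 1, 2, 0)
    λ_4 → (4, 0, 0, 1, 1)
    λ_5 → (0, 3, 1, 0, 0)
    λ_6 → (4, 0, 0, 1, 1)
    λ_7 → (0, 3, 1, 0, 0)
    λ_8 → (0, 3, 1, 0, 0)
    λ_9 → (1, 1, 1, 2, 0)
    λ_10 → (0, 3, 1, 0, 0)
    λ_11 → (0, 3, 0, 4, 0)
    λ_12 → (1, 1, 1, 2, 0)
    λ_13 → (0, 3, 1, 0, 0)

Grouping the 13 weights by Ā_7-representative: 4 linkage classes.

[[1, 2, 4, 6], [3, 9, 12], [5, 7, 8, 10, 13], [11]]


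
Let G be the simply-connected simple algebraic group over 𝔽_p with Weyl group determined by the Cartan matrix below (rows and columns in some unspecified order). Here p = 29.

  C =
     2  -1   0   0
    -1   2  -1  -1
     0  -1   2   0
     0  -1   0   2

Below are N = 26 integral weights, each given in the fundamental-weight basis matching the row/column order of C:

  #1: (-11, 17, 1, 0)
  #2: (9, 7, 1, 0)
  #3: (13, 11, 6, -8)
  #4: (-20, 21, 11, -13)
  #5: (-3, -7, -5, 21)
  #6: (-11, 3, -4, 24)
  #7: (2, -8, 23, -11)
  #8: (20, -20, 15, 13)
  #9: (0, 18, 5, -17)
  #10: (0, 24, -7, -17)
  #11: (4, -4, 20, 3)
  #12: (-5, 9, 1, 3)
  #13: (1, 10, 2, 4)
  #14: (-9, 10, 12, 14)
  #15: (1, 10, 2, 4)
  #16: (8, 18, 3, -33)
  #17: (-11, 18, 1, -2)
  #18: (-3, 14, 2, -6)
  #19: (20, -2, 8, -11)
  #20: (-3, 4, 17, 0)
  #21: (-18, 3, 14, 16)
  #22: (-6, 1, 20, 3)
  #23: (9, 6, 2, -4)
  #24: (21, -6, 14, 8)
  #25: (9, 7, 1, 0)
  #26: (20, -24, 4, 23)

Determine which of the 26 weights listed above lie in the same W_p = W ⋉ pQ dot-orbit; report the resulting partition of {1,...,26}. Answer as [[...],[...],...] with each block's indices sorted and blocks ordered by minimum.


Dynkin diagram of C (from the 6 off-diagonal −1 entries): D_4.

Folding the 26 weights λ_j+ρ into Ā_29 (reps in the given 4-coord order):

  λ_1 → (10, 8, 2, 1) · λ_2 → (10, 8, 2, 1) · λ_3 → (10, 4, 3, 3) · λ_4 → (10, 4, 3, 3) · λ_5 → (4, 6, 2, 4) · λ_6 → (1, 3, 6, 16) · λ_7 → (10, 4, 3, 3) · λ_8 → (2, 8, 3, 5) · λ_9 → (1, 3, 6, 16) · λ_10 → (1, 3, 6, 16) · λ_11 → (2, 3, 18, 1) · λ_12 → (4, 6, 2, 4) · λ_13 → (2, 8, 3, 5) · λ_14 → (2, 8, 3, 5) · λ_15 → (2, 8, 3, 5) · λ_16 → (1, 3, 6, 16) · λ_17 → (10, 8, 2, 1) · λ_18 → (2, 8, 3, 5) · λ_19 → (10, 8, 2, 1) · λ_20 → (2, 3, 18, 1) · λ_21 → (4, 6, 2, 4) · λ_22 → (2, 3, 18, 1) · λ_23 → (10, 4, 3, 3) · λ_24 → (10, 4, 3, 3) · λ_25 → (10, 8, 2, 1) · λ_26 → (2, 3, 18, 1)

Linkage partition of the 26 weights (6 classes, p=29):

[[1, 2, 17, 19, 25], [3, 4, 7, 23, 24], [5, 12, 21], [6, 9, 10, 16], [8, 13, 14, 15, 18], [11, 20, 22, 26]]


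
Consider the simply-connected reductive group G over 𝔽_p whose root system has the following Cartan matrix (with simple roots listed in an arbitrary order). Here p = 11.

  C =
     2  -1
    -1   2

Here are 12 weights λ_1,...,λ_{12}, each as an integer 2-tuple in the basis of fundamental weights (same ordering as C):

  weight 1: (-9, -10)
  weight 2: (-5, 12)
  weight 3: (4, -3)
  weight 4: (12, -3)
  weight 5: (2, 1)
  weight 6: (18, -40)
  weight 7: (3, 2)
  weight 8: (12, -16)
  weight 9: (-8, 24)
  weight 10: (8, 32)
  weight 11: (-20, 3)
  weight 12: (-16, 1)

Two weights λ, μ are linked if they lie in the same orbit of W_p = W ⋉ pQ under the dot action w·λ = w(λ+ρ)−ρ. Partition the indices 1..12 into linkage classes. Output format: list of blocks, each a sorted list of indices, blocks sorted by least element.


C ↔ A_2 under row/col permutation; |W(A_2)| = 6.

W_11-reps of the 12 weights in Ā_11 (same 2-coord order as C):

  1: (3, 2)
  2: (2, 7)
  3: (3, 2)
  4: (9, 0)
  5: (3, 2)
  6: (3, 2)
  7: (4, 3)
  8: (2, 7)
  9: (4, 3)
  10: (9, 0)
  11: (4, 3)
  12: (2, 7)

Partition of {1..12} into 4 W_11-dot-orbits:

[[1, 3, 5, 6], [2, 8, 12], [4, 10], [7, 9, 11]]


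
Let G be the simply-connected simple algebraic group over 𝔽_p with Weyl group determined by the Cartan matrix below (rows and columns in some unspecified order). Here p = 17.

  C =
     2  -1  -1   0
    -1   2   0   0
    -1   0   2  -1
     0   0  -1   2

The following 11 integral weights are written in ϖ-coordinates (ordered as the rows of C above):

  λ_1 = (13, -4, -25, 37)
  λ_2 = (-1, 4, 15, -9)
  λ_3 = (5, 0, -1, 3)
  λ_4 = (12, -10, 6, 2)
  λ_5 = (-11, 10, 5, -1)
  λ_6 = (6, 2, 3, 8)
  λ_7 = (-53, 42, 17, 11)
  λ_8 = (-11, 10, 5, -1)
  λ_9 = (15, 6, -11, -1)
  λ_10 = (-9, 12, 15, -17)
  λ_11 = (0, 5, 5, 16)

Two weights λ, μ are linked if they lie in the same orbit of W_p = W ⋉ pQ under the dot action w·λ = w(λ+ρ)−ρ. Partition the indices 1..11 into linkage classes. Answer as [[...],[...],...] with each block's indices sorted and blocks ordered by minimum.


Type A_4, rank 4, |W|=120; reorder rows/cols to standard.

Each λ_j+ρ reduced to Ā_17; 4-tuples below use C's row order:

  λ_1+ρ ↦ (4, 3, 4, 3);  λ_2+ρ ↦ (0, 1, 8, 4);  λ_3+ρ ↦ (6, 1, 0, 4);  λ_4+ρ ↦ (4, 3, 4, 3);  λ_5+ρ ↦ (6, 1, 0, 4);  λ_6+ρ ↦ (4, 3, 4, 3);  λ_7+ρ ↦ (0, 1, 8, 4);  λ_8+ρ ↦ (6, 1, 0, 4);  λ_9+ρ ↦ (6, 1, 0, 4);  λ_10+ρ ↦ (0, 1, 8, 4);  λ_11+ρ ↦ (6, 1, 0, 4)

Partition of {1..11} into 3 W_17-dot-orbits:

[[1, 4, 6], [2, 7, 10], [3, 5, 8, 9, 11]]


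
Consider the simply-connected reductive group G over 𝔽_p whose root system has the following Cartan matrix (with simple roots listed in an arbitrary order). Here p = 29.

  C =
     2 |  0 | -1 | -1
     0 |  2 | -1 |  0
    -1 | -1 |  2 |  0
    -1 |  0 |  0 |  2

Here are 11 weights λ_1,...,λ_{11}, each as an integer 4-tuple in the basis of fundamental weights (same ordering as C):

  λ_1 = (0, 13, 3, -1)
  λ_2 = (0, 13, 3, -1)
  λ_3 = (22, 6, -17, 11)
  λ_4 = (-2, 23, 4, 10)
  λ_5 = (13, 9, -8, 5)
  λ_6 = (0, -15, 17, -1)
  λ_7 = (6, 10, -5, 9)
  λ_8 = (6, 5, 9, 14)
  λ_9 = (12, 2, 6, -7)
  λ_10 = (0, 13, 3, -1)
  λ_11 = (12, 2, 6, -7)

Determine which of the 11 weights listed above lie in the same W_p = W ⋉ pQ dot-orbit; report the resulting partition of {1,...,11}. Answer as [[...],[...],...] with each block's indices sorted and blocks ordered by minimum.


Type A_4, rank 4, |W|=120; reorder rows/cols to standard.

Each λ_j+ρ reduced to Ā_29; 4-tuples below use C's row order:

  λ_1 → (1, 14, 4, 0)
  λ_2 → (1, 14, 4, 0)
  λ_3 → (7, 3, 7, 6)
  λ_4 → (1, 14, 4, 0)
  λ_5 → (7, 3, 7, 6)
  λ_6 → (1, 14, 4, 0)
  λ_7 → (3, 7, 4, 10)
  λ_8 → (7, 3, 7, 6)
  λ_9 → (7, 3, 7, 6)
  λ_10 → (1, 14, 4, 0)
  λ_11 → (7, 3, 7, 6)

Partition of {1..11} into 3 W_29-dot-orbits:

[[1, 2, 4, 6, 10], [3, 5, 8, 9, 11], [7]]


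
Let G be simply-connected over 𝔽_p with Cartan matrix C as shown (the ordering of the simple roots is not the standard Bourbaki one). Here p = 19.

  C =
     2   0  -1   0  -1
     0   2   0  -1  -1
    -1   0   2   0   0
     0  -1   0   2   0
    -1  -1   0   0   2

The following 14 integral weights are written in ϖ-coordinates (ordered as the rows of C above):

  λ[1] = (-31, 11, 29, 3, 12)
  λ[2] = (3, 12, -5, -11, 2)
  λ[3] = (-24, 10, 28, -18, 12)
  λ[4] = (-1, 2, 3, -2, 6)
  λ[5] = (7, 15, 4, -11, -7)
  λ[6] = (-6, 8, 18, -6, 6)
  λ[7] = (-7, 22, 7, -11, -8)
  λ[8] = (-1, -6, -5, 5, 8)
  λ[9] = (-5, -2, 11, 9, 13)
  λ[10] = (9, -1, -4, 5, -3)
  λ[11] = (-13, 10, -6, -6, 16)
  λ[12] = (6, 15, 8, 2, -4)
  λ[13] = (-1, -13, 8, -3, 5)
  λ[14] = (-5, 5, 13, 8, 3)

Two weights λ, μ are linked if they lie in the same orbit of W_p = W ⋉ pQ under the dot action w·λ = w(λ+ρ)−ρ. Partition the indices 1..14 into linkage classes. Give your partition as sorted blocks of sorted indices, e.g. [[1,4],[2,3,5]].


A_5 Cartan matrix, 5 simple roots permuted; ρ=(1,1,1,1,1).

λ_j+ρ reflected into Ā_19 (⟨·,θ^∨⟩≤19); 5-tuples as given:

  1: (2, 0, 1, 6, 6)
  2: (0, 3, 3, 9, 3)
  3: (2, 0, 1, 6, 6)
  4: (0, 2, 4, 1, 7)
  5: (2, 0, 1, 6, 6)
  6: (5, 2, 3, 4, 0)
  7: (2, 0, 1, 6, 6)
  8: (4, 5, 0, 1, 0)
  9: (0, 2, 4, 1, 7)
  10: (5, 2, 3, 4, 0)
  11: (5, 2, 3, 4, 0)
  12: (0, 3, 3, 9, 3)
  13: (2, 0, 1, 6, 6)
  14: (4, 5, 0, 1, 0)

5 distinct reps among the 14 weights ⇒ 5 W_19-linkage classes:

[[1, 3, 5, 7, 13], [2, 12], [4, 9], [6, 10, 11], [8, 14]]


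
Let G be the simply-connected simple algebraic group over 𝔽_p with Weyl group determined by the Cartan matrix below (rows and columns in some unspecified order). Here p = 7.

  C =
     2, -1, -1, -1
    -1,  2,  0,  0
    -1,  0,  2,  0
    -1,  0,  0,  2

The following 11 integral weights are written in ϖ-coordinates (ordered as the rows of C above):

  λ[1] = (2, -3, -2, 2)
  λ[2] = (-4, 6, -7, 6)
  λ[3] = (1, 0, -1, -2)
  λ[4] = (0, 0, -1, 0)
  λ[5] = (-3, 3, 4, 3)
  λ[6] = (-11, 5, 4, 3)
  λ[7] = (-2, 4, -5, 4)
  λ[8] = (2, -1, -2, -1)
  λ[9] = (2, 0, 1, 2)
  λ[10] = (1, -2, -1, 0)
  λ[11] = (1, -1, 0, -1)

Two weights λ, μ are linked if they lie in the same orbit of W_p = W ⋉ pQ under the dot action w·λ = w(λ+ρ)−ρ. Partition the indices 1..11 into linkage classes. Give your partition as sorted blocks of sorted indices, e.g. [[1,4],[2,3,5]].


C ↔ D_4 under row/col permutation; |W(D_4)| = 192.

Each λ_j+ρ reduced to Ā_7; 4-tuples below use C's row order:

  λ_1 → (0, 2, 1, 3)
  λ_2 → (2, 0, 1, 0)
  λ_3 → (1, 1, 0, 1)
  λ_4 → (1, 1, 0, 1)
  λ_5 → (2, 0, 1, 0)
  λ_6 → (1, 1, 0, 1)
  λ_7 → (2, 0, 1, 0)
  λ_8 → (2, 0, 1, 0)
  λ_9 → (1, 1, 0, 1)
  λ_10 → (1, 1, 0, 1)
  λ_11 → (2, 0, 1, 0)

These 11 weights hit 3 W_7-dot-orbits; sizes (1, 5, 5):

[[1], [2, 5, 7, 8, 11], [3, 4, 6, 9, 10]]


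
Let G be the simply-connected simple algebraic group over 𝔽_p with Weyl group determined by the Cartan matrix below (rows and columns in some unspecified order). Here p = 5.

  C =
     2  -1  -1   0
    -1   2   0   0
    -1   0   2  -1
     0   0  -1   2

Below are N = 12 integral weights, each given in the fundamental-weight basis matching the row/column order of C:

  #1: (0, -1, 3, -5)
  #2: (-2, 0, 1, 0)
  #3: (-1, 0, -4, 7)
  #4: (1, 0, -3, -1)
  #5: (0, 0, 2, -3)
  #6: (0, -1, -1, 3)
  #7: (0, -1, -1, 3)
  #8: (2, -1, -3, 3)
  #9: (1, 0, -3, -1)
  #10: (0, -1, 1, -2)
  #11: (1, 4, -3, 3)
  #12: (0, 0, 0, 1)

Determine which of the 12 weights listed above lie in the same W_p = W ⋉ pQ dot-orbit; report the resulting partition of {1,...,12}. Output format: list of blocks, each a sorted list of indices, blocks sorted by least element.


A_4 Cartan matrix, 4 simple roots permuted; ρ=(1,1,1,1).

W_5-reps of the 12 weights in Ā_5 (same 4-coord order as C):

  λ_1+ρ ↦ (1, 0, 0, 4) · λ_2+ρ ↦ (1, 0, 1, 1) · λ_3+ρ ↦ (0, 1, 0, 2) · λ_4+ρ ↦ (0, 1, 0, 2) · λ_5+ρ ↦ (1, 1, 1, 2) · λ_6+ρ ↦ (1, 0, 0, 4) · λ_7+ρ ↦ (1, 0, 0, 4) · λ_8+ρ ↦ (1, 0, 2, 2) · λ_9+ρ ↦ (0, 1, 0, 2) · λ_10+ρ ↦ (1, 0, 1, 1) · λ_11+ρ ↦ (0, 1, 0, 2) · λ_12+ρ ↦ (1, 1, 1, 2)

Grouping the 12 weights by Ā_5-representative: 5 linkage classes.

[[1, 6, 7], [2, 10], [3, 4, 9, 11], [5, 12], [8]]


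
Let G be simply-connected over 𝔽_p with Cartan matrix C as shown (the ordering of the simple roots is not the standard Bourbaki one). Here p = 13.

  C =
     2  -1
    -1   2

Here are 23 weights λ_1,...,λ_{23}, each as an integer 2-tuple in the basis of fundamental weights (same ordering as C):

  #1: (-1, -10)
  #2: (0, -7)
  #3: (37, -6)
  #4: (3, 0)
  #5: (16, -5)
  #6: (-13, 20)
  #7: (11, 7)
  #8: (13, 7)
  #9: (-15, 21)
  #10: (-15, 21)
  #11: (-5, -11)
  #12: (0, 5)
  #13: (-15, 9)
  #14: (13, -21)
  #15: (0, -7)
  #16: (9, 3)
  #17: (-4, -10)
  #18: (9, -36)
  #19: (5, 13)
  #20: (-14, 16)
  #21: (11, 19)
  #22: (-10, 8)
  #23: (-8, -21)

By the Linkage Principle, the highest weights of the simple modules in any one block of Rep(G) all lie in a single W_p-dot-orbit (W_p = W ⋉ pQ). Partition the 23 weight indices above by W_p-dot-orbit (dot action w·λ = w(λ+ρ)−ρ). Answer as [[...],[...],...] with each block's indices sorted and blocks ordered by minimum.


Dynkin diagram of C (from the 2 off-diagonal −1 entries): A_2.

λ_j+ρ reflected into Ā_13 (⟨·,θ^∨⟩≤13); 2-tuples as given:

  1: (9, 0) · 2: (5, 1) · 3: (5, 1) · 4: (4, 1) · 5: (9, 0) · 6: (4, 1) · 7: (5, 1) · 8: (4, 1) · 9: (4, 1) · 10: (4, 1) · 11: (9, 3) · 12: (1, 6) · 13: (9, 3) · 14: (1, 6) · 15: (5, 1) · 16: (9, 3) · 17: (9, 3) · 18: (9, 3) · 19: (1, 6) · 20: (9, 0) · 21: (1, 6) · 22: (9, 0) · 23: (1, 6)

These 23 weights hit 5 W_13-dot-orbits; sizes (4, 4, 5, 5, 5):

[[1, 5, 20, 22], [2, 3, 7, 15], [4, 6, 8, 9, 10], [11, 13, 16, 17, 18], [12, 14, 19, 21, 23]]


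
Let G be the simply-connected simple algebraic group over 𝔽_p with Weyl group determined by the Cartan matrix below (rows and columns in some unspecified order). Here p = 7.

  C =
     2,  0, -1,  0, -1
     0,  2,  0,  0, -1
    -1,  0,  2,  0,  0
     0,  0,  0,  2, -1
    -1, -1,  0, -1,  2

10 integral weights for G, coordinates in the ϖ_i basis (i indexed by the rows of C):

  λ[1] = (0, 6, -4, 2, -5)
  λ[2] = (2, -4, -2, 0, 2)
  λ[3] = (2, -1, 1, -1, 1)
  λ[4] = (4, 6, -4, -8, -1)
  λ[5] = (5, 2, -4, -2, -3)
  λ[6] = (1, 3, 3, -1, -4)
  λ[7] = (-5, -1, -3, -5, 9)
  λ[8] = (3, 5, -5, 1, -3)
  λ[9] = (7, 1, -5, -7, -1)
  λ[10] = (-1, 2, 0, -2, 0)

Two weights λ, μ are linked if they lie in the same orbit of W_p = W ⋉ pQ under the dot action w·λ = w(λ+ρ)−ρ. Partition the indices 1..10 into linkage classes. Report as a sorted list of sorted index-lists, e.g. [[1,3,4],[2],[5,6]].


Root system D_5: the 5×5 matrix C matches after relabeling.

Ā_7 reps of the 10 weights (D_5, coords as presented):

  λ_1+ρ ↦ (0, 0, 3, 2, 1) · λ_2+ρ ↦ (0, 3, 1, 1, 0) · λ_3+ρ ↦ (2, 0, 0, 0, 0) · λ_4+ρ ↦ (2, 0, 0, 0, 0) · λ_5+ρ ↦ (0, 0, 3, 2, 1) · λ_6+ρ ↦ (0, 0, 3, 2, 1) · λ_7+ρ ↦ (0, 3, 1, 1, 0) · λ_8+ρ ↦ (0, 3, 1, 1, 0) · λ_9+ρ ↦ (0, 3, 1, 1, 0) · λ_10+ρ ↦ (0, 3, 1, 1, 0)

Grouping the 10 weights by Ā_7-representative: 3 linkage classes.

[[1, 5, 6], [2, 7, 8, 9, 10], [3, 4]]


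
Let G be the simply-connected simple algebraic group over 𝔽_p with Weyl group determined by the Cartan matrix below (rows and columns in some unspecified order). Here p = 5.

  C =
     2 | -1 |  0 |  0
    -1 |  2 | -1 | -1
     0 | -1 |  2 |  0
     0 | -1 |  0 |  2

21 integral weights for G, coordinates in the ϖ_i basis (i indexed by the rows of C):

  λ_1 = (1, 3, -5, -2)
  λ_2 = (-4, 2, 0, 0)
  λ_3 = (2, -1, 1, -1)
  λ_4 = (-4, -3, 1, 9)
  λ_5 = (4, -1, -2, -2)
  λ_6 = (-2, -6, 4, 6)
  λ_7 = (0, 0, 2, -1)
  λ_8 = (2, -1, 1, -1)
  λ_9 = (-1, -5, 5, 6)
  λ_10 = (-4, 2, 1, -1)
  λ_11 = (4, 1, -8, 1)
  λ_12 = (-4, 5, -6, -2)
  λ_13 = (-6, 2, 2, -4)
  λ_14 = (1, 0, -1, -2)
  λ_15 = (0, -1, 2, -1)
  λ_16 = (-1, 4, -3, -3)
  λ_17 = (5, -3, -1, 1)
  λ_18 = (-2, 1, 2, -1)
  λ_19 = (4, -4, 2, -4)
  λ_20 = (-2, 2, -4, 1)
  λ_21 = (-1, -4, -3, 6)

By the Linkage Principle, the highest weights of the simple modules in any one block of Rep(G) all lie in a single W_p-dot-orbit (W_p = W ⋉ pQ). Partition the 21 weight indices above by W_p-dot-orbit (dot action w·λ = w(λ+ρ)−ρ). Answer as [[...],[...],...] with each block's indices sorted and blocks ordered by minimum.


Root system D_4: the 4×4 matrix C matches after relabeling.

W_5-reps of the 21 weights in Ā_5 (same 4-coord order as C):

  λ_1 → (1, 0, 3, 0) · λ_2 → (3, 0, 1, 1) · λ_3 → (3, 0, 2, 0) · λ_4 → (3, 0, 2, 0) · λ_5 → (3, 0, 1, 1) · λ_6 → (3, 0, 1, 1) · λ_7 → (1, 0, 3, 0) · λ_8 → (3, 0, 2, 0) · λ_9 → (0, 1, 2, 1) · λ_10 → (3, 0, 2, 0) · λ_11 → (2, 0, 0, 1) · λ_12 → (0, 0, 2, 2) · λ_13 → (0, 0, 2, 2) · λ_14 → (2, 0, 0, 1) · λ_15 → (1, 0, 3, 0) · λ_16 → (0, 0, 2, 2) · λ_17 → (3, 0, 1, 1) · λ_18 → (1, 0, 3, 0) · λ_19 → (0, 0, 2, 2) · λ_20 → (0, 1, 2, 1) · λ_21 → (2, 0, 0, 1)

6 distinct reps among the 21 weights ⇒ 6 W_5-linkage classes:

[[1, 7, 15, 18], [2, 5, 6, 17], [3, 4, 8, 10], [9, 20], [11, 14, 21], [12, 13, 16, 19]]


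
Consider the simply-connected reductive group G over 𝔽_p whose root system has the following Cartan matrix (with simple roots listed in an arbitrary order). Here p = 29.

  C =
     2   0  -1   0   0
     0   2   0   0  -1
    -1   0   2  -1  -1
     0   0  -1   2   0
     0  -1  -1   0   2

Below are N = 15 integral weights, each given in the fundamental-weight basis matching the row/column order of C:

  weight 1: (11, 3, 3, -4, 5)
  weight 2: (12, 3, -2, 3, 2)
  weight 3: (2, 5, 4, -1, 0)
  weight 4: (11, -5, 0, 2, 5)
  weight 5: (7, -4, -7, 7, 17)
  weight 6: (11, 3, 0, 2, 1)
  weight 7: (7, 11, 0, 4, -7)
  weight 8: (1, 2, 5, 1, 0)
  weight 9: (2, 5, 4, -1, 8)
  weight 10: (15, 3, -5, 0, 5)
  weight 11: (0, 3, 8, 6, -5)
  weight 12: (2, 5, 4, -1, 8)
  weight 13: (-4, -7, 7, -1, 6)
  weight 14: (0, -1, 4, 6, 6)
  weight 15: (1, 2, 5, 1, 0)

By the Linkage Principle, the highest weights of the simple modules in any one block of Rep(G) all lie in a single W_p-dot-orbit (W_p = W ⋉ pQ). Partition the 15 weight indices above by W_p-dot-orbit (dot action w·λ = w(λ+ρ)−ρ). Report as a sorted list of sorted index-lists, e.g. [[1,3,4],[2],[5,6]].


Dynkin diagram of C (from the 8 off-diagonal −1 entries): D_5.

Alcove-folded reps (p=29, 15 weights, presented ϖ-order):

  1: (12, 4, 1, 3, 2)
  2: (12, 4, 1, 3, 2)
  3: (3, 6, 5, 0, 1)
  4: (12, 4, 1, 3, 2)
  5: (2, 3, 6, 2, 1)
  6: (12, 4, 1, 3, 2)
  7: (3, 6, 5, 0, 1)
  8: (2, 3, 6, 2, 1)
  9: (3, 6, 5, 0, 1)
  10: (12, 4, 1, 3, 2)
  11: (1, 0, 5, 7, 4)
  12: (3, 6, 5, 0, 1)
  13: (3, 6, 5, 0, 1)
  14: (1, 0, 5, 7, 4)
  15: (2, 3, 6, 2, 1)

4 distinct reps among the 15 weights ⇒ 4 W_29-linkage classes:

[[1, 2, 4, 6, 10], [3, 7, 9, 12, 13], [5, 8, 15], [11, 14]]


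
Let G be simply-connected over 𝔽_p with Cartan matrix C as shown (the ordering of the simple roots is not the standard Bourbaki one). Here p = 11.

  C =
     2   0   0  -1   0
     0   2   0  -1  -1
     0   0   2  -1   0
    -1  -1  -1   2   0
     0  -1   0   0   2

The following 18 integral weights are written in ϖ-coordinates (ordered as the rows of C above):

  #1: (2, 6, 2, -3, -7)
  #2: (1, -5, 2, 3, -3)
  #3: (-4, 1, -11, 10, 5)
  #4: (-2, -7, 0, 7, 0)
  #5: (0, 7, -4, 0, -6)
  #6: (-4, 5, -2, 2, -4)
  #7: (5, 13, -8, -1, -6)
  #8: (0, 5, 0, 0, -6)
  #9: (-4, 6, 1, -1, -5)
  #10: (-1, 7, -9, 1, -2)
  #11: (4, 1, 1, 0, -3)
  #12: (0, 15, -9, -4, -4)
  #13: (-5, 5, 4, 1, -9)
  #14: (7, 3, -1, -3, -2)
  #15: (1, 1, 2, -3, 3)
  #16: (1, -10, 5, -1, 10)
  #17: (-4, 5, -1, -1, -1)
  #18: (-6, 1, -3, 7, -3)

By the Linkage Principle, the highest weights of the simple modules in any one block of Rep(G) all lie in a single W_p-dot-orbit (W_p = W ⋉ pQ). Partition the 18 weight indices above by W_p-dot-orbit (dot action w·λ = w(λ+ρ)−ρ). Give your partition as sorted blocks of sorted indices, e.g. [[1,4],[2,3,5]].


Cartan matrix: type D_5 (|W|=1920); un-permuting the 5 rows.

Ā_11 reps of the 18 weights (D_5, coords as presented):

  λ_1 → (1, 1, 1, 1, 5);  λ_2 → (0, 0, 1, 2, 4);  λ_3 → (5, 0, 2, 1, 2);  λ_4 → (1, 1, 1, 1, 5);  λ_5 → (1, 1, 1, 1, 5);  λ_6 → (2, 2, 0, 1, 3);  λ_7 → (0, 0, 1, 2, 4);  λ_8 → (1, 1, 1, 1, 5);  λ_9 → (0, 0, 1, 2, 4);  λ_10 → (6, 1, 2, 0, 1);  λ_11 → (5, 0, 2, 1, 2);  λ_12 → (5, 0, 2, 1, 2);  λ_13 → (0, 0, 1, 2, 4);  λ_14 → (6, 1, 2, 0, 1);  λ_15 → (0, 0, 1, 2, 4);  λ_16 → (6, 1, 2, 0, 1);  λ_17 → (0, 3, 3, 0, 0);  λ_18 → (5, 0, 2, 1, 2)

These 18 weights hit 6 W_11-dot-orbits; sizes (4, 5, 4, 1, 3, 1):

[[1, 4, 5, 8], [2, 7, 9, 13, 15], [3, 11, 12, 18], [6], [10, 14, 16], [17]]


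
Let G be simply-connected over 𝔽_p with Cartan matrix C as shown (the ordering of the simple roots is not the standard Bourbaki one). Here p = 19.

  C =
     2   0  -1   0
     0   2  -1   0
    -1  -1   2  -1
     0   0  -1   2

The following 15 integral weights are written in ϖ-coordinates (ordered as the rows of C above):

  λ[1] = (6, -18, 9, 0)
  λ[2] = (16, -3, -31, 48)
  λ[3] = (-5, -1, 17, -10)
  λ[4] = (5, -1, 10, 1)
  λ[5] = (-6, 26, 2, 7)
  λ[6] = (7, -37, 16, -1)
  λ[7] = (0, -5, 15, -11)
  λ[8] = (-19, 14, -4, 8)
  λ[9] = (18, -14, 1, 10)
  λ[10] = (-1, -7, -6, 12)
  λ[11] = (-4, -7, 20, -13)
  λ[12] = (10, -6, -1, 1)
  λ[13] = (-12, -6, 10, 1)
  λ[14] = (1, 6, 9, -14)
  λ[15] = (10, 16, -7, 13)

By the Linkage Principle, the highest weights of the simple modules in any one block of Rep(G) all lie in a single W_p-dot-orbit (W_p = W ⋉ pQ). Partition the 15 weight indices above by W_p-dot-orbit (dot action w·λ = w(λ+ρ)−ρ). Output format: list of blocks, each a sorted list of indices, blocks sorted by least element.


Type D_4, rank 4, |W|=192; reorder rows/cols to standard.

Alcove-folded reps (p=19, 15 weights, presented ϖ-order):

    λ_1+ρ ↦ (0, 10, 1, 6)
    λ_2+ρ ↦ (4, 11, 0, 2)
    λ_3+ρ ↦ (4, 0, 1, 9)
    λ_4+ρ ↦ (6, 0, 0, 2)
    λ_5+ρ ↦ (6, 0, 2, 3)
    λ_6+ρ ↦ (6, 0, 0, 2)
    λ_7+ρ ↦ (1, 4, 2, 10)
    λ_8+ρ ↦ (1, 4, 2, 10)
    λ_9+ρ ↦ (6, 0, 0, 2)
    λ_10+ρ ↦ (6, 0, 2, 3)
    λ_11+ρ ↦ (1, 4, 2, 10)
    λ_12+ρ ↦ (6, 0, 2, 3)
    λ_13+ρ ↦ (6, 0, 2, 3)
    λ_14+ρ ↦ (1, 4, 2, 10)
    λ_15+ρ ↦ (6, 0, 2, 3)

6 distinct reps among the 15 weights ⇒ 6 W_19-linkage classes:

[[1], [2], [3], [4, 6, 9], [5, 10, 12, 13, 15], [7, 8, 11, 14]]


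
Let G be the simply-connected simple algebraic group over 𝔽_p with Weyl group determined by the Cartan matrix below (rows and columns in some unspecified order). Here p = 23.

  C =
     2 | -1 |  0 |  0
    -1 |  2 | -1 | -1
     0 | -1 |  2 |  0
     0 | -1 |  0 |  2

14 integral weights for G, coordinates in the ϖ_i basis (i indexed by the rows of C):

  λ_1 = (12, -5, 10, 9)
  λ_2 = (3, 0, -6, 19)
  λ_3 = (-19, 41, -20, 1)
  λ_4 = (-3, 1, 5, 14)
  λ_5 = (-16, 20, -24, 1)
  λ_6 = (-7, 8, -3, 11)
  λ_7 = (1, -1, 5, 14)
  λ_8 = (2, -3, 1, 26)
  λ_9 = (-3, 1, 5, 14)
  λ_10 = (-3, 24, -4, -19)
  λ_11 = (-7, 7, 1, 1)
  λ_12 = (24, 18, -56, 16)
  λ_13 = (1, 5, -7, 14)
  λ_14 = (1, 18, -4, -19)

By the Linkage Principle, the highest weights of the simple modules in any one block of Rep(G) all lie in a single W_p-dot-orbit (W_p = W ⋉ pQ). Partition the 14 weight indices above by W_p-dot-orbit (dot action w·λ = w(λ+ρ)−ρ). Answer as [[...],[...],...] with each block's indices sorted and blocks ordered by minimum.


C ↔ D_4 under row/col permutation; |W(D_4)| = 192.

λ_j+ρ reflected into Ā_23 (⟨·,θ^∨⟩≤23); 4-tuples as given:

  1: (6, 3, 4, 3) · 2: (0, 2, 1, 16) · 3: (0, 2, 1, 16) · 4: (2, 0, 6, 15) · 5: (2, 0, 6, 15) · 6: (6, 1, 2, 12) · 7: (2, 0, 6, 15) · 8: (0, 2, 1, 16) · 9: (2, 0, 6, 15) · 10: (0, 2, 1, 16) · 11: (6, 2, 2, 2) · 12: (6, 2, 2, 2) · 13: (2, 0, 6, 15) · 14: (0, 2, 1, 16)

5 distinct reps among the 14 weights ⇒ 5 W_23-linkage classes:

[[1], [2, 3, 8, 10, 14], [4, 5, 7, 9, 13], [6], [11, 12]]


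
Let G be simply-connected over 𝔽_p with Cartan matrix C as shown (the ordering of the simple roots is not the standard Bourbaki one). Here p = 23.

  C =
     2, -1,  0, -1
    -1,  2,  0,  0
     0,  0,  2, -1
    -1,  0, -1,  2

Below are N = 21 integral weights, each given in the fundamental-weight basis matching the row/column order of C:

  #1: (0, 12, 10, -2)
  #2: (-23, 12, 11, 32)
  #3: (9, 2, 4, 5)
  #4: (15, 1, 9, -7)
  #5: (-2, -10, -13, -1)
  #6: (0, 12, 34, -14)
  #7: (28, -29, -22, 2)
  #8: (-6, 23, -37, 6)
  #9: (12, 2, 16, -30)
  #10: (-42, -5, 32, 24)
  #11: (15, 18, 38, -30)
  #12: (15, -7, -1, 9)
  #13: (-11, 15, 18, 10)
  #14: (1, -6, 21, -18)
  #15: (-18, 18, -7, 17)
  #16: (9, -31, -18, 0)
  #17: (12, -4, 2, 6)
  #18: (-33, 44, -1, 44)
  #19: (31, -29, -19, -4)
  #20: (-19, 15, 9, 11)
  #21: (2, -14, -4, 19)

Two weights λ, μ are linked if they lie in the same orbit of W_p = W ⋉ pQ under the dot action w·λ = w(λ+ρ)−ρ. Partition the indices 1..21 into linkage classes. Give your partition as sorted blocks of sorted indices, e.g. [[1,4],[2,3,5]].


Type A_4, rank 4, |W|=120; reorder rows/cols to standard.

W_23-reps of the 21 weights in Ā_23 (same 4-coord order as C):

  [1] (0, 12, 9, 1);  [2] (0, 12, 9, 1);  [3] (10, 2, 4, 6);  [4] (10, 2, 4, 6);  [5] (0, 12, 9, 1);  [6] (0, 12, 9, 1);  [7] (12, 2, 1, 5);  [8] (10, 2, 4, 6);  [9] (3, 7, 6, 1);  [10] (10, 2, 4, 6);  [11] (3, 7, 6, 1);  [12] (10, 3, 3, 7);  [13] (3, 7, 6, 1);  [14] (2, 15, 2, 3);  [15] (12, 2, 1, 5);  [16] (3, 7, 6, 1);  [17] (10, 3, 3, 7);  [18] (0, 12, 9, 1);  [19] (12, 2, 1, 5);  [20] (10, 2, 4, 6);  [21] (10, 3, 3, 7)

6 distinct reps among the 21 weights ⇒ 6 W_23-linkage classes:

[[1, 2, 5, 6, 18], [3, 4, 8, 10, 20], [7, 15, 19], [9, 11, 13, 16], [12, 17, 21], [14]]


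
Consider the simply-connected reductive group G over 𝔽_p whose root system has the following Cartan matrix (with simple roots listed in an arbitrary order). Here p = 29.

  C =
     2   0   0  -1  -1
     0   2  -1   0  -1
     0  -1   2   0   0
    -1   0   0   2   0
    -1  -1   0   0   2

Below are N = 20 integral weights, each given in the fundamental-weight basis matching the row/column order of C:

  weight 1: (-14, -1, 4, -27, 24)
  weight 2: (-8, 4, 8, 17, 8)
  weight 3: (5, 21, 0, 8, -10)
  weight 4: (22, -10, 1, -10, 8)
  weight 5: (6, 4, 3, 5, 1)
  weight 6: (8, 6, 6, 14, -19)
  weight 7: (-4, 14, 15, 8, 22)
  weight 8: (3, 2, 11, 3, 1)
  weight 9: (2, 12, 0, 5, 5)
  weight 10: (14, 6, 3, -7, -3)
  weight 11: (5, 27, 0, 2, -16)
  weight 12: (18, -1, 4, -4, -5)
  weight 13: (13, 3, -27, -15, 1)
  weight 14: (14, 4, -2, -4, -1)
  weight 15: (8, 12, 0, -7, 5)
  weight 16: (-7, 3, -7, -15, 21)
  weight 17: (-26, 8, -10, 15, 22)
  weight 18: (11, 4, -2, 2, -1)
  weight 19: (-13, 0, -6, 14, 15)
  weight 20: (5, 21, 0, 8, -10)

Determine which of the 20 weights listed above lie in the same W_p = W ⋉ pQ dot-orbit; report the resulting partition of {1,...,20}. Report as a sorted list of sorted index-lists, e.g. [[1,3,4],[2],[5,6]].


Dynkin diagram of C (from the 8 off-diagonal −1 entries): A_5.

Ā_29 reps of the 20 weights (A_5, coords as presented):

  1: (12, 4, 1, 3, 0) · 2: (7, 5, 4, 6, 2) · 3: (3, 13, 1, 6, 6) · 4: (14, 2, 4, 6, 0) · 5: (7, 5, 4, 6, 2) · 6: (7, 5, 4, 6, 2) · 7: (14, 2, 4, 6, 0) · 8: (4, 3, 12, 4, 2) · 9: (3, 13, 1, 6, 6) · 10: (7, 5, 4, 6, 2) · 11: (3, 13, 1, 6, 6) · 12: (12, 4, 1, 3, 0) · 13: (14, 2, 4, 6, 0) · 14: (12, 4, 1, 3, 0) · 15: (3, 13, 1, 6, 6) · 16: (14, 2, 4, 6, 0) · 17: (14, 2, 4, 6, 0) · 18: (12, 4, 1, 3, 0) · 19: (12, 4, 1, 3, 0) · 20: (3, 13, 1, 6, 6)

5 distinct reps among the 20 weights ⇒ 5 W_29-linkage classes:

[[1, 12, 14, 18, 19], [2, 5, 6, 10], [3, 9, 11, 15, 20], [4, 7, 13, 16, 17], [8]]


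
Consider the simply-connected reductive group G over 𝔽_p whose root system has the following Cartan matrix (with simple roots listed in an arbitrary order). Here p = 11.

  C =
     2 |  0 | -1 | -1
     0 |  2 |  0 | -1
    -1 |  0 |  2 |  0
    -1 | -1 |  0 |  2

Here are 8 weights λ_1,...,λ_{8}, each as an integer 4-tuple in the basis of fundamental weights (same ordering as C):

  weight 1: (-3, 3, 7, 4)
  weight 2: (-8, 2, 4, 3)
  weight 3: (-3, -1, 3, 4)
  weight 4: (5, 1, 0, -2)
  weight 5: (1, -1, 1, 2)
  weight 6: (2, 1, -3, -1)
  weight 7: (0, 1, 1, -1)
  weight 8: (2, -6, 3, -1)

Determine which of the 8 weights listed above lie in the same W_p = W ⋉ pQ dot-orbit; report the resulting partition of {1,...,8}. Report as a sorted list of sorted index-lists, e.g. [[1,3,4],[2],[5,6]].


Dynkin diagram of C (from the 6 off-diagonal −1 entries): A_4.

W_11-reps of the 8 weights in Ā_11 (same 4-coord order as C):

    λ_1 → (2, 0, 2, 3)
    λ_2 → (2, 0, 2, 3)
    λ_3 → (2, 0, 2, 3)
    λ_4 → (5, 1, 1, 1)
    λ_5 → (2, 0, 2, 3)
    λ_6 → (1, 2, 2, 0)
    λ_7 → (1, 2, 2, 0)
    λ_8 → (2, 0, 2, 3)

Grouping the 8 weights by Ā_11-representative: 3 linkage classes.

[[1, 2, 3, 5, 8], [4], [6, 7]]


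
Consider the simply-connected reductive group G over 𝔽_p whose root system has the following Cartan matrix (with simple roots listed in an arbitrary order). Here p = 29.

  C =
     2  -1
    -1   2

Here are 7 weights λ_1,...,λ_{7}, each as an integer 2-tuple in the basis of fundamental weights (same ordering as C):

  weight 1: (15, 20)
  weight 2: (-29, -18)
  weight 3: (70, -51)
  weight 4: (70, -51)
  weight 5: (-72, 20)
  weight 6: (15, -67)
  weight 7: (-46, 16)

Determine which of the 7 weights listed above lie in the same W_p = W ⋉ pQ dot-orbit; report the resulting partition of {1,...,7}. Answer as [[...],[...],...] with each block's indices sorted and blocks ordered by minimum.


Dynkin diagram of C (from the 2 off-diagonal −1 entries): A_2.

Each λ_j+ρ reduced to Ā_29; 2-tuples below use C's row order:

  1: (8, 13)
  2: (1, 12)
  3: (8, 13)
  4: (8, 13)
  5: (8, 13)
  6: (8, 13)
  7: (1, 12)

Partition of {1..7} into 2 W_29-dot-orbits:

[[1, 3, 4, 5, 6], [2, 7]]


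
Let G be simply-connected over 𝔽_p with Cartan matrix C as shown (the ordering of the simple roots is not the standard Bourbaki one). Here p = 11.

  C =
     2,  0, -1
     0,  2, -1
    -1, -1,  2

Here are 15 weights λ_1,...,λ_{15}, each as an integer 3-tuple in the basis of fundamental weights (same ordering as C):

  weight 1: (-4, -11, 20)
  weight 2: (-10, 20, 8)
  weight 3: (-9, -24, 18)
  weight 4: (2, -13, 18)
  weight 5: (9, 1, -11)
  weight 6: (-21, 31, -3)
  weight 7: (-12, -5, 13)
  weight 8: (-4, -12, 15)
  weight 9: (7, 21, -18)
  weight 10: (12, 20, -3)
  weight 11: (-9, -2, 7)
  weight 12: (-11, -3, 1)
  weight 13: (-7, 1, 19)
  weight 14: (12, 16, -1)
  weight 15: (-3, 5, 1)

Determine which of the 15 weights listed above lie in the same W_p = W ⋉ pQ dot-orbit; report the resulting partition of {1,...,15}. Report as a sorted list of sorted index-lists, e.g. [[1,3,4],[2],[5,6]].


A_3 Cartan matrix, 3 simple roots permuted; ρ=(1,1,1).

Alcove-folded reps (p=11, 15 weights, presented ϖ-order):

  1: (7, 0, 1);  2: (0, 8, 2);  3: (7, 0, 1);  4: (7, 0, 1);  5: (0, 8, 2);  6: (0, 8, 2);  7: (7, 0, 1);  8: (2, 6, 0);  9: (2, 6, 0);  10: (0, 8, 2);  11: (7, 0, 1);  12: (0, 8, 2);  13: (2, 6, 0);  14: (2, 6, 0);  15: (2, 6, 0)

The 15 indices split into 3 linkage classes (same alcove rep ⇔ same W_11-dot-orbit):

[[1, 3, 4, 7, 11], [2, 5, 6, 10, 12], [8, 9, 13, 14, 15]]


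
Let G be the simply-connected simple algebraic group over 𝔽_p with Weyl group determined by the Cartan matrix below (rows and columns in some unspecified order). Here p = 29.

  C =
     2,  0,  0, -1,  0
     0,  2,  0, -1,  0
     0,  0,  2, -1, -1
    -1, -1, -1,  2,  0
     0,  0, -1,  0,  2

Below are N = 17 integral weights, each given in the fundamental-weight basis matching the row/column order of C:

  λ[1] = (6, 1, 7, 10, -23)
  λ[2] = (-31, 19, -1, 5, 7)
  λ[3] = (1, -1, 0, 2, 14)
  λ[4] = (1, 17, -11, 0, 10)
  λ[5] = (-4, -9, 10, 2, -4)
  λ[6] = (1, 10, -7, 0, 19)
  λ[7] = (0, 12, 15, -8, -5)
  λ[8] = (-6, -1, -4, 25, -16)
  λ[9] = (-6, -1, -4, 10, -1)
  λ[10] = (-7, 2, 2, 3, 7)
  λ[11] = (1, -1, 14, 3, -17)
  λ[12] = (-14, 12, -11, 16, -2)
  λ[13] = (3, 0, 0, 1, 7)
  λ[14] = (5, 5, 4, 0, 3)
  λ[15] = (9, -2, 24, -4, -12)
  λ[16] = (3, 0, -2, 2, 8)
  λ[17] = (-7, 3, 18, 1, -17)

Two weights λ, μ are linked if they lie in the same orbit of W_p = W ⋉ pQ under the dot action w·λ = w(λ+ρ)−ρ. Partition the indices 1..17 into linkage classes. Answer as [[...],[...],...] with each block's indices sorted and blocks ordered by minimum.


Cartan matrix: type D_5 (|W|=1920); un-permuting the 5 rows.

λ_j+ρ reflected into Ā_29 (⟨·,θ^∨⟩≤29); 5-tuples as given:

  λ_1+ρ ↦ (4, 1, 1, 2, 8);  λ_2+ρ ↦ (2, 0, 1, 3, 15);  λ_3+ρ ↦ (2, 0, 1, 3, 15);  λ_4+ρ ↦ (7, 9, 1, 2, 1);  λ_5+ρ ↦ (5, 0, 0, 3, 3);  λ_6+ρ ↦ (3, 6, 1, 2, 14);  λ_7+ρ ↦ (6, 6, 5, 1, 4);  λ_8+ρ ↦ (5, 0, 0, 3, 3);  λ_9+ρ ↦ (5, 0, 0, 3, 3);  λ_10+ρ ↦ (4, 1, 1, 2, 8);  λ_11+ρ ↦ (2, 0, 1, 3, 15);  λ_12+ρ ↦ (6, 6, 5, 1, 4);  λ_13+ρ ↦ (4, 1, 1, 2, 8);  λ_14+ρ ↦ (6, 6, 5, 1, 4);  λ_15+ρ ↦ (4, 1, 1, 2, 8);  λ_16+ρ ↦ (4, 1, 1, 2, 8);  λ_17+ρ ↦ (2, 0, 1, 3, 15)

Partition of {1..17} into 6 W_29-dot-orbits:

[[1, 10, 13, 15, 16], [2, 3, 11, 17], [4], [5, 8, 9], [6], [7, 12, 14]]


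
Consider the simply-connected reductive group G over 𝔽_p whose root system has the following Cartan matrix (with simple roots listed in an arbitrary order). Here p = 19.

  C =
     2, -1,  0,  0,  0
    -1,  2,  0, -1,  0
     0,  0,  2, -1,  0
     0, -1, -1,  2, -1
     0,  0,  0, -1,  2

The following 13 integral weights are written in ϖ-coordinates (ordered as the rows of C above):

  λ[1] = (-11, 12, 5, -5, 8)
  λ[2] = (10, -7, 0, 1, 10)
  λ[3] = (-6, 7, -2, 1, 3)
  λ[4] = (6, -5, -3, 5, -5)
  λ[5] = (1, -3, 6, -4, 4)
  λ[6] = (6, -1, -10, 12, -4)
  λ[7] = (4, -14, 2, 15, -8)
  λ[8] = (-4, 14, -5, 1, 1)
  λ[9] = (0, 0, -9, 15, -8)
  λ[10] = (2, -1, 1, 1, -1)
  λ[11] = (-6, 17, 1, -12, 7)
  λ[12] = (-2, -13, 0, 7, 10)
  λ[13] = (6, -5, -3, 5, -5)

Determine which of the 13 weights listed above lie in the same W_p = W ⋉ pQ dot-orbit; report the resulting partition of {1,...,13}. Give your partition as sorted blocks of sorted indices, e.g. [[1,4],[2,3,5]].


D_5 Cartan matrix, 5 simple roots permuted; ρ=(1,1,1,1,1).

Ā_19 reps of the 13 weights (D_5, coords as presented):

  λ_1+ρ ↦ (5, 3, 1, 1, 4)
  λ_2+ρ ↦ (5, 0, 3, 1, 7)
  λ_3+ρ ↦ (5, 3, 1, 1, 4)
  λ_4+ρ ↦ (3, 0, 2, 2, 0)
  λ_5+ρ ↦ (3, 0, 2, 2, 0)
  λ_6+ρ ↦ (5, 1, 8, 1, 2)
  λ_7+ρ ↦ (8, 0, 1, 3, 3)
  λ_8+ρ ↦ (3, 0, 2, 2, 0)
  λ_9+ρ ↦ (1, 0, 8, 1, 7)
  λ_10+ρ ↦ (3, 0, 2, 2, 0)
  λ_11+ρ ↦ (5, 1, 8, 1, 2)
  λ_12+ρ ↦ (8, 0, 1, 3, 3)
  λ_13+ρ ↦ (3, 0, 2, 2, 0)

Linkage partition of the 13 weights (6 classes, p=19):

[[1, 3], [2], [4, 5, 8, 10, 13], [6, 11], [7, 12], [9]]


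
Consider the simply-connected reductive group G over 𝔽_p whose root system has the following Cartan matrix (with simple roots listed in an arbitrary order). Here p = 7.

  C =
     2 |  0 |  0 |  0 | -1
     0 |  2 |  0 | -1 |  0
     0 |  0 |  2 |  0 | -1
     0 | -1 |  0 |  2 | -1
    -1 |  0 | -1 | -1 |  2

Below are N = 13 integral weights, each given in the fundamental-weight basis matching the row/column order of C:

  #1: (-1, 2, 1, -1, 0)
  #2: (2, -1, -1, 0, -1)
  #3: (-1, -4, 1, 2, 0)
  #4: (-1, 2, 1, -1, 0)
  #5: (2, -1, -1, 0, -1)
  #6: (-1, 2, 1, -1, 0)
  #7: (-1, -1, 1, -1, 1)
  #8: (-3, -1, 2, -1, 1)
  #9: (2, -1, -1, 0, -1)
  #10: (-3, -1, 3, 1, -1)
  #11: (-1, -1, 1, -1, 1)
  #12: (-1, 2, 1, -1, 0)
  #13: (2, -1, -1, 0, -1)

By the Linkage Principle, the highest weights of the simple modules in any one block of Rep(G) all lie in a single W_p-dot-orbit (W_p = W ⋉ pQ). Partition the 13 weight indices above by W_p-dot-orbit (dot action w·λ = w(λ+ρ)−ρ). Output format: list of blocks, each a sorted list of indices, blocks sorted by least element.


D_5 Cartan matrix, 5 simple roots permuted; ρ=(1,1,1,1,1).

Ā_7 reps of the 13 weights (D_5, coords as presented):

  λ_1+ρ ↦ (0, 3, 2, 0, 1);  λ_2+ρ ↦ (3, 0, 0, 1, 0);  λ_3+ρ ↦ (0, 3, 2, 0, 1);  λ_4+ρ ↦ (0, 3, 2, 0, 1);  λ_5+ρ ↦ (3, 0, 0, 1, 0);  λ_6+ρ ↦ (0, 3, 2, 0, 1);  λ_7+ρ ↦ (0, 0, 2, 0, 2);  λ_8+ρ ↦ (2, 0, 3, 0, 0);  λ_9+ρ ↦ (3, 0, 0, 1, 0);  λ_10+ρ ↦ (0, 0, 2, 0, 2);  λ_11+ρ ↦ (0, 0, 2, 0, 2);  λ_12+ρ ↦ (0, 3, 2, 0, 1);  λ_13+ρ ↦ (3, 0, 0, 1, 0)

Linkage partition of the 13 weights (4 classes, p=7):

[[1, 3, 4, 6, 12], [2, 5, 9, 13], [7, 10, 11], [8]]


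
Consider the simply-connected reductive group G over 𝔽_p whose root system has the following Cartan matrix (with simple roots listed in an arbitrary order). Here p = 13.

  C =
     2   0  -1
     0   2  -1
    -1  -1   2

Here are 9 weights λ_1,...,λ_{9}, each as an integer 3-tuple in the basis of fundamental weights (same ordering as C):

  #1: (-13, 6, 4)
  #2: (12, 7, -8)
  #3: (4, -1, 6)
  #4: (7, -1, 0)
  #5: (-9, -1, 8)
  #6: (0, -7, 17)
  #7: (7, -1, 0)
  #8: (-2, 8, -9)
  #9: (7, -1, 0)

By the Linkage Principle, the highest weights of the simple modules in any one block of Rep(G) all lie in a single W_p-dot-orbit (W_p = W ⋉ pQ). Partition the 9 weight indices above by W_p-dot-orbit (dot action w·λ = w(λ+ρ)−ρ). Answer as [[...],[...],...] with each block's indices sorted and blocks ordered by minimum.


A_3 Cartan matrix, 3 simple roots permuted; ρ=(1,1,1).

Each λ_j+ρ reduced to Ā_13; 3-tuples below use C's row order:

  λ_1+ρ ↦ (5, 0, 7);  λ_2+ρ ↦ (5, 0, 7);  λ_3+ρ ↦ (5, 0, 7);  λ_4+ρ ↦ (8, 0, 1);  λ_5+ρ ↦ (8, 0, 1);  λ_6+ρ ↦ (5, 0, 7);  λ_7+ρ ↦ (8, 0, 1);  λ_8+ρ ↦ (8, 0, 1);  λ_9+ρ ↦ (8, 0, 1)

Linkage partition of the 9 weights (2 classes, p=13):

[[1, 2, 3, 6], [4, 5, 7, 8, 9]]


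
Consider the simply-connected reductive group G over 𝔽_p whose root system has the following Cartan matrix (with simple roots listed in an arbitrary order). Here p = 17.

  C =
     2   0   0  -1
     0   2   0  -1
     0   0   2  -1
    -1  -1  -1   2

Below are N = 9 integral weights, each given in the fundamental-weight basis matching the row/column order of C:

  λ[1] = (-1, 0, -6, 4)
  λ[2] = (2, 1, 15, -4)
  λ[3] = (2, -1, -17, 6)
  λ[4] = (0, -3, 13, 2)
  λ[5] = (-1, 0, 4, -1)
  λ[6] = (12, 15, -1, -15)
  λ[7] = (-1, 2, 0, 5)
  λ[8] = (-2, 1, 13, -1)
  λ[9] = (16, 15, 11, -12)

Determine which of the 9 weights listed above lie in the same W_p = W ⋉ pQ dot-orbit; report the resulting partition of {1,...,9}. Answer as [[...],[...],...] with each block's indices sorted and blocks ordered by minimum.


D_4 Cartan matrix, 4 simple roots permuted; ρ=(1,1,1,1).

Each λ_j+ρ reduced to Ā_17; 4-tuples below use C's row order:

    λ_1+ρ ↦ (0, 1, 5, 0)
    λ_2+ρ ↦ (0, 1, 13, 1)
    λ_3+ρ ↦ (0, 3, 1, 6)
    λ_4+ρ ↦ (0, 1, 13, 1)
    λ_5+ρ ↦ (0, 1, 5, 0)
    λ_6+ρ ↦ (0, 1, 13, 1)
    λ_7+ρ ↦ (0, 3, 1, 6)
    λ_8+ρ ↦ (0, 1, 13, 1)
    λ_9+ρ ↦ (0, 1, 5, 0)

Grouping the 9 weights by Ā_17-representative: 3 linkage classes.

[[1, 5, 9], [2, 4, 6, 8], [3, 7]]
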